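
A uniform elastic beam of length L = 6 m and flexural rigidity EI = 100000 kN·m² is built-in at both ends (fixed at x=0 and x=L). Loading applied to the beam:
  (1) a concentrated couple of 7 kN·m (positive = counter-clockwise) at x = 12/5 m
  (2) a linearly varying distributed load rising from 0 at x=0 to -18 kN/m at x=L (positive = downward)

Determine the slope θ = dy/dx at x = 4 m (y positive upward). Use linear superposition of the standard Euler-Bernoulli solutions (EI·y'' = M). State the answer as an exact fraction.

Load 1 — applied couple M₀=7 kN·m at a=12/5 m (b=L-a=18/5):
  θ_1 = (R_Ax²/2 - M_Ax - M₀(x-a))/EI  [x>a] with R_A=42/25, M_A=21/25 = ((42/25)·4²/2 - (21/25)·4 - 7·(4-(12/5)))/100000 = -7/625000 rad
Load 2 — triangular load w₀=-18 kN/m (0→w₀ over full span):
  θ_2 = -w₀(2x(L-x)(L-2x)(x+2L)+x²(L-x)²)/(120LEI) = -(-18)·(2·4·(6-4)·(6-2·4)·(4+2·6)+4²·(6-4)²)/(120·6·100000) = -7/62500 rad
Superposition: θ = Σ θ_i = -77/625000 rad ≈ -0.000123 rad

θ(4) = -77/625000 rad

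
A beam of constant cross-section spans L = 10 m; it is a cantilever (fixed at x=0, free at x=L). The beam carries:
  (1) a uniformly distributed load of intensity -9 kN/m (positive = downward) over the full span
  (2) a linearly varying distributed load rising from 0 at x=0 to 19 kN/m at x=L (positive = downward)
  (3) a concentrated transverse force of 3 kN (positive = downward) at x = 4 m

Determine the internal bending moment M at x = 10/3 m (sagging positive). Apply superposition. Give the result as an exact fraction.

M(10/3) = -10562/81 kN·m

Load 1 — uniform load w=-9 kN/m over full span:
  M_1 = -w(L-x)²/2 = -(-9)·(10-(10/3))²/2 = 200 kN·m
Load 2 — triangular load w₀=19 kN/m (0→w₀ over full span):
  M_2 = w₀Lx/2 - w₀L²/3 - w₀x³/(6L) = 19·10·(10/3)/2 - 19·10²/3 - 19·(10/3)³/(6·10) = -26600/81 kN·m
Load 3 — point force P=3 kN at a=4 m (b=L-a=6):
  M_3 = -P(a-x)  [x≤a] = -3·(4-(10/3)) = -2 kN·m
Superposition: M = Σ M_i = -10562/81 kN·m ≈ -130.395062 kN·m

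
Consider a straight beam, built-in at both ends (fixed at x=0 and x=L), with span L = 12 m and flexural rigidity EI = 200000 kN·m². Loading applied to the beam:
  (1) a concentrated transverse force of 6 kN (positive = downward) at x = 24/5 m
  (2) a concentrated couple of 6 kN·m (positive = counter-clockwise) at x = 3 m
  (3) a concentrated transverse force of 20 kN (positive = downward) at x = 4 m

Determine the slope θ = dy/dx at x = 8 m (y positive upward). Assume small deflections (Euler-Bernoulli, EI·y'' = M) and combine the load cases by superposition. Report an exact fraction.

Load 1 — point force P=6 kN at a=24/5 m (b=L-a=36/5):
  θ_1 = Pa²(L-x)(2bL-(3b+a)(L-x))/(2L³EI)  [x>a] = 6·(24/5)²·(12-8)·(2·(36/5)·12-(3·(36/5)+(24/5))·(12-8))/(2·12³·200000) = 21/390625 rad
Load 2 — applied couple M₀=6 kN·m at a=3 m (b=L-a=9):
  θ_2 = (R_Ax²/2 - M_Ax - M₀(x-a))/EI  [x>a] with R_A=9/16, M_A=-9/8 = ((9/16)·8²/2 - (-9/8)·8 - 6·(8-3))/200000 = -3/200000 rad
Load 3 — point force P=20 kN at a=4 m (b=L-a=8):
  θ_3 = Pa²(L-x)(2bL-(3b+a)(L-x))/(2L³EI)  [x>a] = 20·4²·(12-8)·(2·8·12-(3·8+4)·(12-8))/(2·12³·200000) = 1/6750 rad
Superposition: θ = Σ θ_i = 126163/675000000 rad ≈ 0.000187 rad

θ(8) = 126163/675000000 rad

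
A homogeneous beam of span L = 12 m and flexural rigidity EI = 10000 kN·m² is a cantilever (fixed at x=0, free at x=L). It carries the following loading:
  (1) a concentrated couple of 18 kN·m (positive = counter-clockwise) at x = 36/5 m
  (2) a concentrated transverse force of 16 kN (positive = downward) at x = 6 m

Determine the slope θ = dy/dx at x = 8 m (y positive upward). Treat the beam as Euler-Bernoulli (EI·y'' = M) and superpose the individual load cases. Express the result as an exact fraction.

θ(8) = -99/6250 rad

Load 1 — applied couple M₀=18 kN·m at a=36/5 m (b=L-a=24/5):
  θ_1 = M₀a/EI  [x>a] = 18·(36/5)/10000 = 81/6250 rad
Load 2 — point force P=16 kN at a=6 m (b=L-a=6):
  θ_2 = -Pa²/(2EI)  [x>a] = -16·6²/(2·10000) = -18/625 rad
Superposition: θ = Σ θ_i = -99/6250 rad ≈ -0.015840 rad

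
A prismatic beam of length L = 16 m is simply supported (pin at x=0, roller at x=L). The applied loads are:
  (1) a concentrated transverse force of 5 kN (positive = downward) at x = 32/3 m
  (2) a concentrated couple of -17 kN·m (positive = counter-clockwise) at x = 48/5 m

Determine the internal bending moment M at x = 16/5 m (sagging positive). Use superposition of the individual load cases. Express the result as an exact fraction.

M(16/5) = 29/15 kN·m

Load 1 — point force P=5 kN at a=32/3 m (b=L-a=16/3):
  M_1 = Pbx/L  [x≤a] = 5·(16/3)·(16/5)/16 = 16/3 kN·m
Load 2 — applied couple M₀=-17 kN·m at a=48/5 m (b=L-a=32/5):
  M_2 = M₀x/L  [x≤a] = (-17)·(16/5)/16 = -17/5 kN·m
Superposition: M = Σ M_i = 29/15 kN·m ≈ 1.933333 kN·m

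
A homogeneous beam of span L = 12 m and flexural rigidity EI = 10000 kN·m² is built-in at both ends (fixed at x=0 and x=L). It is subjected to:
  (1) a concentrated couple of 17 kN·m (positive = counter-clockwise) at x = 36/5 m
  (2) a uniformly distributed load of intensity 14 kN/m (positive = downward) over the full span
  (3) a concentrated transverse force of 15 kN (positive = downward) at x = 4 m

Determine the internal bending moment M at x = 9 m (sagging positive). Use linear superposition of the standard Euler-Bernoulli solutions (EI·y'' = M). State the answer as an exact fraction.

M(9) = 1144/75 kN·m

Load 1 — applied couple M₀=17 kN·m at a=36/5 m (b=L-a=24/5):
  M_1 = R_Ax - M_A - M₀  [x>a] with R_A=51/25, M_A=136/25 = (51/25)·9 - (136/25) - 17 = -102/25 kN·m
Load 2 — uniform load w=14 kN/m over full span:
  M_2 = wLx/2 - wL²/12 - wx²/2 = 14·12·9/2 - 14·12²/12 - 14·9²/2 = 21 kN·m
Load 3 — point force P=15 kN at a=4 m (b=L-a=8):
  M_3 = Pa²(a+3b)(L-x)/L³ - Pa²b/L²  [x>a] = 15·4²·(4+3·8)·(12-9)/12³ - 15·4²·8/12² = -5/3 kN·m
Superposition: M = Σ M_i = 1144/75 kN·m ≈ 15.253333 kN·m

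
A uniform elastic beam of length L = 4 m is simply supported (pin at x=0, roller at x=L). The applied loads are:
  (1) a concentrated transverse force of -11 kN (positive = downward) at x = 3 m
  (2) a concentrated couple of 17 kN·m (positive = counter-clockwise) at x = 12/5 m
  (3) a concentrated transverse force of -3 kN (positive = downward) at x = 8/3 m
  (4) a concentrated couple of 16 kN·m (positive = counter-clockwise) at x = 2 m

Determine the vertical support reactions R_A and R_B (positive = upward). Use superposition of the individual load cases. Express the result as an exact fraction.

Load 1 — point force P=-11 kN at a=3 m (b=L-a=1):
  R_A = Pb/L = (-11)·1/4 = -11/4 kN
  R_B = Pa/L = (-11)·3/4 = -33/4 kN
Load 2 — applied couple M₀=17 kN·m at a=12/5 m (b=L-a=8/5):
  R_A = M₀/L = 17/4 kN
  R_B = -M₀/L = -17/4 kN
Load 3 — point force P=-3 kN at a=8/3 m (b=L-a=4/3):
  R_A = Pb/L = (-3)·(4/3)/4 = -1 kN
  R_B = Pa/L = (-3)·(8/3)/4 = -2 kN
Load 4 — applied couple M₀=16 kN·m at a=2 m (b=L-a=2):
  R_A = M₀/L = 16/4 = 4 kN
  R_B = -M₀/L = -16/4 = -4 kN
Superposition: R_A = 9/2 kN, R_B = -37/2 kN

R_A = 9/2 kN, R_B = -37/2 kN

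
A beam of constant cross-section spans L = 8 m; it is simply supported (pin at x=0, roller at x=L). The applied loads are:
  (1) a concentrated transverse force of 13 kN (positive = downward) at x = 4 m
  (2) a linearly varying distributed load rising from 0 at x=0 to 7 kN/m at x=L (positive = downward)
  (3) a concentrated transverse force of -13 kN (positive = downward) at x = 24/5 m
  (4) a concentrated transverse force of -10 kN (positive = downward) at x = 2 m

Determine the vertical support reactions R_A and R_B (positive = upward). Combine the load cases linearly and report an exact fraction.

R_A = 47/15 kN, R_B = 223/15 kN

Load 1 — point force P=13 kN at a=4 m (b=L-a=4):
  R_A = Pb/L = 13·4/8 = 13/2 kN
  R_B = Pa/L = 13·4/8 = 13/2 kN
Load 2 — triangular load w₀=7 kN/m (0→w₀ over full span):
  R_A = w₀L/6 = 7·8/6 = 28/3 kN
  R_B = w₀L/3 = 7·8/3 = 56/3 kN
Load 3 — point force P=-13 kN at a=24/5 m (b=L-a=16/5):
  R_A = Pb/L = (-13)·(16/5)/8 = -26/5 kN
  R_B = Pa/L = (-13)·(24/5)/8 = -39/5 kN
Load 4 — point force P=-10 kN at a=2 m (b=L-a=6):
  R_A = Pb/L = (-10)·6/8 = -15/2 kN
  R_B = Pa/L = (-10)·2/8 = -5/2 kN
Superposition: R_A = 47/15 kN, R_B = 223/15 kN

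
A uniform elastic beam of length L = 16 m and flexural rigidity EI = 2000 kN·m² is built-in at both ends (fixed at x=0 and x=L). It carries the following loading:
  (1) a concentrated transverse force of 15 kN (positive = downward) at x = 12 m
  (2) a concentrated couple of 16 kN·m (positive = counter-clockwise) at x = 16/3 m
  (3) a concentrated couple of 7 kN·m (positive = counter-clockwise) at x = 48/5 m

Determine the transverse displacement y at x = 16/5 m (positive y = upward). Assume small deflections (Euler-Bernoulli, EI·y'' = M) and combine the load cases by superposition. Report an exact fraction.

Load 1 — point force P=15 kN at a=12 m (b=L-a=4):
  y_1 = -Pb²x²(3aL-(3a+b)x)/(6L³EI)  [x≤a] = -15·4²·(16/5)²·(3·12·16-(3·12+4)·(16/5))/(6·16³·2000) = -14/625 m
Load 2 — applied couple M₀=16 kN·m at a=16/3 m (b=L-a=32/3):
  y_2 = (R_Ax³/6 - M_Ax²/2)/EI  [x≤a] with R_A=4/3, M_A=0 = ((4/3)·(16/5)³/6 - 0·(16/5)²/2)/2000 = 512/140625 m
Load 3 — applied couple M₀=7 kN·m at a=48/5 m (b=L-a=32/5):
  y_3 = (R_Ax³/6 - M_Ax²/2)/EI  [x≤a] with R_A=63/100, M_A=56/25 = ((63/100)·(16/5)³/6 - (56/25)·(16/5)²/2)/2000 = -1568/390625 m
Superposition: y = Σ y_i = -80062/3515625 m ≈ -0.022773 m

y(16/5) = -80062/3515625 m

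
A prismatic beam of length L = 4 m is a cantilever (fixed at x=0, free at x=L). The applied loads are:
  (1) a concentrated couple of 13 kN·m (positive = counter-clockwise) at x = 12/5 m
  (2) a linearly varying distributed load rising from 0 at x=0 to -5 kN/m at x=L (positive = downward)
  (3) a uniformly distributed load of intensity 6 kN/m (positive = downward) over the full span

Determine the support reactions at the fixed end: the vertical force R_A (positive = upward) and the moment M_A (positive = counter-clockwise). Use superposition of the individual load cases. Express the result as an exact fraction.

Load 1 — applied couple M₀=13 kN·m at a=12/5 m (b=L-a=8/5):
  R_A = 0 kN
  M_A = -M₀ = -13 kN·m
Load 2 — triangular load w₀=-5 kN/m (0→w₀ over full span):
  R_A = w₀L/2 = (-5)·4/2 = -10 kN
  M_A = w₀L²/3 = (-5)·4²/3 = -80/3 kN·m
Load 3 — uniform load w=6 kN/m over full span:
  R_A = wL = 6·4 = 24 kN
  M_A = wL²/2 = 6·4²/2 = 48 kN·m
Superposition: R_A = 14 kN, M_A = 25/3 kN·m

R_A = 14 kN, M_A = 25/3 kN·m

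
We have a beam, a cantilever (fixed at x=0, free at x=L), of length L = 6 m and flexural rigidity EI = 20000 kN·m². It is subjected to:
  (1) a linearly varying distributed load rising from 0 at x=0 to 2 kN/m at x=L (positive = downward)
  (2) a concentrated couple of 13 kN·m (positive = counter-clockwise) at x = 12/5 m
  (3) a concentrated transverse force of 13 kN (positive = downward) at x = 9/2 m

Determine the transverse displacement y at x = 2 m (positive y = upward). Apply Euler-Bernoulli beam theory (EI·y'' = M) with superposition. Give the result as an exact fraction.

y(2) = -5119/900000 m

Load 1 — triangular load w₀=2 kN/m (0→w₀ over full span):
  y_1 = (w₀Lx³/12-w₀L²x²/6-w₀x⁵/(120L))/EI = (2·6·2³/12-2·6²·2²/6-2·2⁵/(120·6))/20000 = -451/225000 m
Load 2 — applied couple M₀=13 kN·m at a=12/5 m (b=L-a=18/5):
  y_2 = M₀x²/(2EI)  [x≤a] = 13·2²/(2·20000) = 13/10000 m
Load 3 — point force P=13 kN at a=9/2 m (b=L-a=3/2):
  y_3 = -Px²(3a-x)/(6EI)  [x≤a] = -13·2²·(3·(9/2)-2)/(6·20000) = -299/60000 m
Superposition: y = Σ y_i = -5119/900000 m ≈ -0.005688 m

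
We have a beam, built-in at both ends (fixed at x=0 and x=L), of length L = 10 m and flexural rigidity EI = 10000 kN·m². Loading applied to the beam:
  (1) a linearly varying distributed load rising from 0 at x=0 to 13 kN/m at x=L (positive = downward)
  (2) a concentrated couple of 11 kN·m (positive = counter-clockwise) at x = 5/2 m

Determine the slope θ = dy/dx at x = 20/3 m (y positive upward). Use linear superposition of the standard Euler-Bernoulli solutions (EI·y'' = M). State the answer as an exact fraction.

Load 1 — triangular load w₀=13 kN/m (0→w₀ over full span):
  θ_1 = -w₀(2x(L-x)(L-2x)(x+2L)+x²(L-x)²)/(120LEI) = -13·(2·(20/3)·(10-(20/3))·(10-2·(20/3))·((20/3)+2·10)+(20/3)²·(10-(20/3))²)/(120·10·10000) = 91/24300 rad
Load 2 — applied couple M₀=11 kN·m at a=5/2 m (b=L-a=15/2):
  θ_2 = (R_Ax²/2 - M_Ax - M₀(x-a))/EI  [x>a] with R_A=99/80, M_A=-33/16 = ((99/80)·(20/3)²/2 - (-33/16)·(20/3) - 11·((20/3)-(5/2)))/10000 = -11/24000 rad
Superposition: θ = Σ θ_i = 6389/1944000 rad ≈ 0.003287 rad

θ(20/3) = 6389/1944000 rad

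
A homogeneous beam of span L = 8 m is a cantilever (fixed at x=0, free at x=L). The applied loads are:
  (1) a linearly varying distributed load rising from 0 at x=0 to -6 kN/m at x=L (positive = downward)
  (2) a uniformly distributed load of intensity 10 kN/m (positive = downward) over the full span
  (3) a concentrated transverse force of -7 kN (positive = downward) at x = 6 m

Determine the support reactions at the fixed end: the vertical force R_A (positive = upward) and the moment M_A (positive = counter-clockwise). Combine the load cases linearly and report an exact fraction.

Load 1 — triangular load w₀=-6 kN/m (0→w₀ over full span):
  R_A = w₀L/2 = (-6)·8/2 = -24 kN
  M_A = w₀L²/3 = (-6)·8²/3 = -128 kN·m
Load 2 — uniform load w=10 kN/m over full span:
  R_A = wL = 10·8 = 80 kN
  M_A = wL²/2 = 10·8²/2 = 320 kN·m
Load 3 — point force P=-7 kN at a=6 m (b=L-a=2):
  R_A = P = (-7) = -7 kN
  M_A = Pa = (-7)·6 = -42 kN·m
Superposition: R_A = 49 kN, M_A = 150 kN·m

R_A = 49 kN, M_A = 150 kN·m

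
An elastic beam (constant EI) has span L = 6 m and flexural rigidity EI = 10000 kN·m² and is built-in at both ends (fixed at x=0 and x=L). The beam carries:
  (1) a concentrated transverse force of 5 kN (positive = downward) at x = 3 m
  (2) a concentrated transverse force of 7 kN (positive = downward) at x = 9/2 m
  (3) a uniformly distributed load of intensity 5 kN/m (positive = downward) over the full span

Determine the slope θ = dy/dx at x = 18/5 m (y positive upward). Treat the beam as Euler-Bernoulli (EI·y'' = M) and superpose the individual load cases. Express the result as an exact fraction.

Load 1 — point force P=5 kN at a=3 m (b=L-a=3):
  θ_1 = Pa²(L-x)(2bL-(3b+a)(L-x))/(2L³EI)  [x>a] = 5·3²·(6-(18/5))·(2·3·6-(3·3+3)·(6-(18/5)))/(2·6³·10000) = 9/50000 rad
Load 2 — point force P=7 kN at a=9/2 m (b=L-a=3/2):
  θ_2 = -Pb²x(2aL-(3a+b)x)/(2L³EI)  [x≤a] = -7·(3/2)²·(18/5)·(2·(9/2)·6-(3·(9/2)+(3/2))·(18/5))/(2·6³·10000) = 0 rad
Load 3 — uniform load w=5 kN/m over full span:
  θ_3 = -wx(L-x)(L-2x)/(12EI) = -5·(18/5)·(6-(18/5))·(6-2·(18/5))/(12·10000) = 27/62500 rad
Superposition: θ = Σ θ_i = 153/250000 rad ≈ 0.000612 rad

θ(18/5) = 153/250000 rad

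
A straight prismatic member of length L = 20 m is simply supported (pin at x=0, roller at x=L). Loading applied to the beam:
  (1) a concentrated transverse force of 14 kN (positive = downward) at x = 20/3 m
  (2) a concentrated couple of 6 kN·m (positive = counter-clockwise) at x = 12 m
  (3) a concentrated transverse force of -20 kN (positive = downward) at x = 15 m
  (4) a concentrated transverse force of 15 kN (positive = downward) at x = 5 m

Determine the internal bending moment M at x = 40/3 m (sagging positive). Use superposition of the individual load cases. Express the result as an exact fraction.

M(40/3) = -113/9 kN·m

Load 1 — point force P=14 kN at a=20/3 m (b=L-a=40/3):
  M_1 = Pa(L-x)/L  [x>a] = 14·(20/3)·(20-(40/3))/20 = 280/9 kN·m
Load 2 — applied couple M₀=6 kN·m at a=12 m (b=L-a=8):
  M_2 = M₀x/L - M₀  [x>a] = 6·(40/3)/20 - 6 = -2 kN·m
Load 3 — point force P=-20 kN at a=15 m (b=L-a=5):
  M_3 = Pbx/L  [x≤a] = (-20)·5·(40/3)/20 = -200/3 kN·m
Load 4 — point force P=15 kN at a=5 m (b=L-a=15):
  M_4 = Pa(L-x)/L  [x>a] = 15·5·(20-(40/3))/20 = 25 kN·m
Superposition: M = Σ M_i = -113/9 kN·m ≈ -12.555556 kN·m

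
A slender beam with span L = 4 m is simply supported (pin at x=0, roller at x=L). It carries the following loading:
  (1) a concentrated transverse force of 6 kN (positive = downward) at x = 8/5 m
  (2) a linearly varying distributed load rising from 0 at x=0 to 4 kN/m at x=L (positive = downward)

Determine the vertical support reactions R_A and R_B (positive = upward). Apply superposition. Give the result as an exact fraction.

Load 1 — point force P=6 kN at a=8/5 m (b=L-a=12/5):
  R_A = Pb/L = 6·(12/5)/4 = 18/5 kN
  R_B = Pa/L = 6·(8/5)/4 = 12/5 kN
Load 2 — triangular load w₀=4 kN/m (0→w₀ over full span):
  R_A = w₀L/6 = 4·4/6 = 8/3 kN
  R_B = w₀L/3 = 4·4/3 = 16/3 kN
Superposition: R_A = 94/15 kN, R_B = 116/15 kN

R_A = 94/15 kN, R_B = 116/15 kN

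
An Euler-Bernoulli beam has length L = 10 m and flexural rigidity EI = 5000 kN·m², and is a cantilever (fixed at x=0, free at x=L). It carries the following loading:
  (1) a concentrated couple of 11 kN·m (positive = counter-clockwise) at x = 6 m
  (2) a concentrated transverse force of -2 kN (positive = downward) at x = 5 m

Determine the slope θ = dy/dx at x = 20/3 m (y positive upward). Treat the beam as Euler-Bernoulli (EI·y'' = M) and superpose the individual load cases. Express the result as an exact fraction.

θ(20/3) = 91/5000 rad

Load 1 — applied couple M₀=11 kN·m at a=6 m (b=L-a=4):
  θ_1 = M₀a/EI  [x>a] = 11·6/5000 = 33/2500 rad
Load 2 — point force P=-2 kN at a=5 m (b=L-a=5):
  θ_2 = -Pa²/(2EI)  [x>a] = -(-2)·5²/(2·5000) = 1/200 rad
Superposition: θ = Σ θ_i = 91/5000 rad ≈ 0.018200 rad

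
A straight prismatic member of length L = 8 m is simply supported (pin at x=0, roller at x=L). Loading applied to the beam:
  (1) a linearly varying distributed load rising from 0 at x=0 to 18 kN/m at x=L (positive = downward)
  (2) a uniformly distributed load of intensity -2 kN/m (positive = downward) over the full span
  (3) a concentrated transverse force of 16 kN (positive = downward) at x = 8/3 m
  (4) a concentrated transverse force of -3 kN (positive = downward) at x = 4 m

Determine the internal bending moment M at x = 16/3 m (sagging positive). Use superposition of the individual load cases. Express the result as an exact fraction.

Load 1 — triangular load w₀=18 kN/m (0→w₀ over full span):
  M_1 = w₀Lx/6 - w₀x³/(6L) = 18·8·(16/3)/6 - 18·(16/3)³/(6·8) = 640/9 kN·m
Load 2 — uniform load w=-2 kN/m over full span:
  M_2 = wx(L-x)/2 = (-2)·(16/3)·(8-(16/3))/2 = -128/9 kN·m
Load 3 — point force P=16 kN at a=8/3 m (b=L-a=16/3):
  M_3 = Pa(L-x)/L  [x>a] = 16·(8/3)·(8-(16/3))/8 = 128/9 kN·m
Load 4 — point force P=-3 kN at a=4 m (b=L-a=4):
  M_4 = Pa(L-x)/L  [x>a] = (-3)·4·(8-(16/3))/8 = -4 kN·m
Superposition: M = Σ M_i = 604/9 kN·m ≈ 67.111111 kN·m

M(16/3) = 604/9 kN·m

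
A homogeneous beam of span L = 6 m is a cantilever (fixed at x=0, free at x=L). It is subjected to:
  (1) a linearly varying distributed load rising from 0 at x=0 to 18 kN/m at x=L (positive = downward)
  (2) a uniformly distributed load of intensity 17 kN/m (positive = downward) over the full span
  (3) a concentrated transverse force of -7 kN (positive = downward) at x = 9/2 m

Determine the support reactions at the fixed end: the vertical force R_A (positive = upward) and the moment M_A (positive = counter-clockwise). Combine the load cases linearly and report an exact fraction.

Load 1 — triangular load w₀=18 kN/m (0→w₀ over full span):
  R_A = w₀L/2 = 18·6/2 = 54 kN
  M_A = w₀L²/3 = 18·6²/3 = 216 kN·m
Load 2 — uniform load w=17 kN/m over full span:
  R_A = wL = 17·6 = 102 kN
  M_A = wL²/2 = 17·6²/2 = 306 kN·m
Load 3 — point force P=-7 kN at a=9/2 m (b=L-a=3/2):
  R_A = P = (-7) = -7 kN
  M_A = Pa = (-7)·(9/2) = -63/2 kN·m
Superposition: R_A = 149 kN, M_A = 981/2 kN·m

R_A = 149 kN, M_A = 981/2 kN·m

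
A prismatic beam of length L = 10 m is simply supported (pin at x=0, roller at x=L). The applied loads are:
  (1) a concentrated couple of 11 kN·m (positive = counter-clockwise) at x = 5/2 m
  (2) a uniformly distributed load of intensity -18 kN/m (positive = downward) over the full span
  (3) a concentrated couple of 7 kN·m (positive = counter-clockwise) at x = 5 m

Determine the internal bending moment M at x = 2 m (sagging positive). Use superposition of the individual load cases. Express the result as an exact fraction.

Load 1 — applied couple M₀=11 kN·m at a=5/2 m (b=L-a=15/2):
  M_1 = M₀x/L  [x≤a] = 11·2/10 = 11/5 kN·m
Load 2 — uniform load w=-18 kN/m over full span:
  M_2 = wx(L-x)/2 = (-18)·2·(10-2)/2 = -144 kN·m
Load 3 — applied couple M₀=7 kN·m at a=5 m (b=L-a=5):
  M_3 = M₀x/L  [x≤a] = 7·2/10 = 7/5 kN·m
Superposition: M = Σ M_i = -702/5 kN·m ≈ -140.400000 kN·m

M(2) = -702/5 kN·m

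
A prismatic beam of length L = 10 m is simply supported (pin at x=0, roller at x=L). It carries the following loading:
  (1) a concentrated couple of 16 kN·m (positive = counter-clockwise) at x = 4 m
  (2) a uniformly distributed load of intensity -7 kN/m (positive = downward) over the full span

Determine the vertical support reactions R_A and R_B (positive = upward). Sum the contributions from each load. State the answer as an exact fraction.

R_A = -167/5 kN, R_B = -183/5 kN

Load 1 — applied couple M₀=16 kN·m at a=4 m (b=L-a=6):
  R_A = M₀/L = 16/10 = 8/5 kN
  R_B = -M₀/L = -16/10 = -8/5 kN
Load 2 — uniform load w=-7 kN/m over full span:
  R_A = wL/2 = (-7)·10/2 = -35 kN
  R_B = wL/2 = (-7)·10/2 = -35 kN
Superposition: R_A = -167/5 kN, R_B = -183/5 kN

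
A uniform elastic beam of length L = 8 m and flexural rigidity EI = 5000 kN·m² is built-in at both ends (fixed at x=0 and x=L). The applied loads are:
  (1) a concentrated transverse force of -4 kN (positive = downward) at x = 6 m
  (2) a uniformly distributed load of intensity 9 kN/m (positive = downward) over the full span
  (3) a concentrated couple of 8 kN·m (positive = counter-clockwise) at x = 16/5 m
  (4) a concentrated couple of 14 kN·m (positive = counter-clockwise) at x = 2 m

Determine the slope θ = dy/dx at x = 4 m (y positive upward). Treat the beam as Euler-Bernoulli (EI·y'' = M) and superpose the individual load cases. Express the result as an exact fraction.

Load 1 — point force P=-4 kN at a=6 m (b=L-a=2):
  θ_1 = -Pb²x(2aL-(3a+b)x)/(2L³EI)  [x≤a] = -(-4)·2²·4·(2·6·8-(3·6+2)·4)/(2·8³·5000) = 1/5000 rad
Load 2 — uniform load w=9 kN/m over full span:
  θ_2 = -wx(L-x)(L-2x)/(12EI) = -9·4·(8-4)·(8-2·4)/(12·5000) = 0 rad
Load 3 — applied couple M₀=8 kN·m at a=16/5 m (b=L-a=24/5):
  θ_3 = (R_Ax²/2 - M_Ax - M₀(x-a))/EI  [x>a] with R_A=36/25, M_A=24/25 = ((36/25)·4²/2 - (24/25)·4 - 8·(4-(16/5)))/5000 = 4/15625 rad
Load 4 — applied couple M₀=14 kN·m at a=2 m (b=L-a=6):
  θ_4 = (R_Ax²/2 - M_Ax - M₀(x-a))/EI  [x>a] with R_A=63/32, M_A=-21/8 = ((63/32)·4²/2 - (-21/8)·4 - 14·(4-2))/5000 = -7/20000 rad
Superposition: θ = Σ θ_i = 53/500000 rad ≈ 0.000106 rad

θ(4) = 53/500000 rad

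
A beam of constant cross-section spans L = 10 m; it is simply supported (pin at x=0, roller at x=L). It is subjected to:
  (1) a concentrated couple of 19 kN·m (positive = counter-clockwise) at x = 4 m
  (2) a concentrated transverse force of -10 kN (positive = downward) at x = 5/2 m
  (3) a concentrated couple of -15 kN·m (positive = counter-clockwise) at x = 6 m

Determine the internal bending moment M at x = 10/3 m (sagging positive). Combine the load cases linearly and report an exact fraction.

Load 1 — applied couple M₀=19 kN·m at a=4 m (b=L-a=6):
  M_1 = M₀x/L  [x≤a] = 19·(10/3)/10 = 19/3 kN·m
Load 2 — point force P=-10 kN at a=5/2 m (b=L-a=15/2):
  M_2 = Pa(L-x)/L  [x>a] = (-10)·(5/2)·(10-(10/3))/10 = -50/3 kN·m
Load 3 — applied couple M₀=-15 kN·m at a=6 m (b=L-a=4):
  M_3 = M₀x/L  [x≤a] = (-15)·(10/3)/10 = -5 kN·m
Superposition: M = Σ M_i = -46/3 kN·m ≈ -15.333333 kN·m

M(10/3) = -46/3 kN·m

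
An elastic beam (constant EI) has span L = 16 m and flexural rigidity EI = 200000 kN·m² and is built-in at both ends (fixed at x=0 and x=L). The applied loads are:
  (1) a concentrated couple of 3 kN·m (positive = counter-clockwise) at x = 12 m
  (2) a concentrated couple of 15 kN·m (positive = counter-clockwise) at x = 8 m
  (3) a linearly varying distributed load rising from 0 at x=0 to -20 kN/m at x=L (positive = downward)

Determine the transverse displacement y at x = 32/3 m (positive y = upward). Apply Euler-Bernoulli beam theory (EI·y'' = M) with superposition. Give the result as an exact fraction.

y(32/3) = 3293/455625 m

Load 1 — applied couple M₀=3 kN·m at a=12 m (b=L-a=4):
  y_1 = (R_Ax³/6 - M_Ax²/2)/EI  [x≤a] with R_A=27/128, M_A=15/16 = ((27/128)·(32/3)³/6 - (15/16)·(32/3)²/2)/200000 = -1/18750 m
Load 2 — applied couple M₀=15 kN·m at a=8 m (b=L-a=8):
  y_2 = (R_Ax³/6 - M_Ax²/2 - M₀(x-a)²/2)/EI  [x>a] with R_A=45/32, M_A=15/4 = ((45/32)·(32/3)³/6 - (15/4)·(32/3)²/2 - 15·((32/3)-8)²/2)/200000 = 1/11250 m
Load 3 — triangular load w₀=-20 kN/m (0→w₀ over full span):
  y_3 = -w₀x²(L-x)²(x+2L)/(120LEI) = -(-20)·(32/3)²·(16-(32/3))²·((32/3)+2·16)/(120·16·200000) = 16384/2278125 m
Superposition: y = Σ y_i = 3293/455625 m ≈ 0.007227 m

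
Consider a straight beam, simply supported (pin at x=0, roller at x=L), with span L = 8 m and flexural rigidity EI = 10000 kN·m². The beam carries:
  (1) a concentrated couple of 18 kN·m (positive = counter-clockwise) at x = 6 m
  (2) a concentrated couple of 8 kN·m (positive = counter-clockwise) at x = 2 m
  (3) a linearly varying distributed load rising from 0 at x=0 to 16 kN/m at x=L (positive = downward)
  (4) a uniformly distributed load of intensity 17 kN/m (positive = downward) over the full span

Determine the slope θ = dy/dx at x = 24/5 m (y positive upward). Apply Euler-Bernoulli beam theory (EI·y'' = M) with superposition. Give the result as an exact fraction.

Load 1 — applied couple M₀=18 kN·m at a=6 m (b=L-a=2):
  θ_1 = (M₀x²/(2L)+C₁)/EI  [x≤a] with C₁=M₀(3b²-L²)/(6L)=-39/2 = (18·(24/5)²/(2·8)+(-39/2))/10000 = 321/500000 rad
Load 2 — applied couple M₀=8 kN·m at a=2 m (b=L-a=6):
  θ_2 = (M₀x²/(2L)-M₀(x-a)+C₁)/EI  [x>a] with C₁=M₀(3b²-L²)/(6L)=22/3 = (8·(24/5)²/(2·8)-8·((24/5)-2)+(22/3))/10000 = -133/375000 rad
Load 3 — triangular load w₀=16 kN/m (0→w₀ over full span):
  θ_3 = -w₀(7L⁴-30L²x²+15x⁴)/(360LEI) = -16·(7·8⁴-30·8²·(24/5)²+15·(24/5)⁴)/(360·8·10000) = 14848/3515625 rad
Load 4 — uniform load w=17 kN/m over full span:
  θ_4 = -w(L³-6Lx²+4x³)/(24EI) = -17·(8³-6·8·(24/5)²+4·(24/5)³)/(24·10000) = 2516/234375 rad
Superposition: θ = Σ θ_i = 1715141/112500000 rad ≈ 0.015246 rad

θ(24/5) = 1715141/112500000 rad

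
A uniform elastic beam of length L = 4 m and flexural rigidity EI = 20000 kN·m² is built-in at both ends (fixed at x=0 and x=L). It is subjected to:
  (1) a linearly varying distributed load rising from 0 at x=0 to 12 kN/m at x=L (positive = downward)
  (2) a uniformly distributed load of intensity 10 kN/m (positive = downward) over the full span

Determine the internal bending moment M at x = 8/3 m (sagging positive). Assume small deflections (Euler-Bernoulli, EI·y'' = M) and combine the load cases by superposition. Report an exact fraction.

M(8/3) = 1048/135 kN·m

Load 1 — triangular load w₀=12 kN/m (0→w₀ over full span):
  M_1 = 3w₀Lx/20 - w₀L²/30 - w₀x³/(6L) = 3·12·4·(8/3)/20 - 12·4²/30 - 12·(8/3)³/(6·4) = 448/135 kN·m
Load 2 — uniform load w=10 kN/m over full span:
  M_2 = wLx/2 - wL²/12 - wx²/2 = 10·4·(8/3)/2 - 10·4²/12 - 10·(8/3)²/2 = 40/9 kN·m
Superposition: M = Σ M_i = 1048/135 kN·m ≈ 7.762963 kN·m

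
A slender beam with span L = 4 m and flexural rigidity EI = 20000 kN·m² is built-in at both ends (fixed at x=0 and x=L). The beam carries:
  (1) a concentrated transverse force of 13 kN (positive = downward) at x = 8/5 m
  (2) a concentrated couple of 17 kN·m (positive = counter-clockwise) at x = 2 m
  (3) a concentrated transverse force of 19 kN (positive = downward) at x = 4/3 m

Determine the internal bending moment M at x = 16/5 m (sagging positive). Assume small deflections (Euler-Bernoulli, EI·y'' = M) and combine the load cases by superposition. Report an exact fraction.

M(16/5) = -87077/22500 kN·m

Load 1 — point force P=13 kN at a=8/5 m (b=L-a=12/5):
  M_1 = Pa²(a+3b)(L-x)/L³ - Pa²b/L²  [x>a] = 13·(8/5)²·((8/5)+3·(12/5))·(4-(16/5))/4³ - 13·(8/5)²·(12/5)/4² = -832/625 kN·m
Load 2 — applied couple M₀=17 kN·m at a=2 m (b=L-a=2):
  M_2 = R_Ax - M_A - M₀  [x>a] with R_A=51/8, M_A=17/4 = (51/8)·(16/5) - (17/4) - 17 = -17/20 kN·m
Load 3 — point force P=19 kN at a=4/3 m (b=L-a=8/3):
  M_3 = Pa²(a+3b)(L-x)/L³ - Pa²b/L²  [x>a] = 19·(4/3)²·((4/3)+3·(8/3))·(4-(16/5))/4³ - 19·(4/3)²·(8/3)/4² = -76/45 kN·m
Superposition: M = Σ M_i = -87077/22500 kN·m ≈ -3.870089 kN·m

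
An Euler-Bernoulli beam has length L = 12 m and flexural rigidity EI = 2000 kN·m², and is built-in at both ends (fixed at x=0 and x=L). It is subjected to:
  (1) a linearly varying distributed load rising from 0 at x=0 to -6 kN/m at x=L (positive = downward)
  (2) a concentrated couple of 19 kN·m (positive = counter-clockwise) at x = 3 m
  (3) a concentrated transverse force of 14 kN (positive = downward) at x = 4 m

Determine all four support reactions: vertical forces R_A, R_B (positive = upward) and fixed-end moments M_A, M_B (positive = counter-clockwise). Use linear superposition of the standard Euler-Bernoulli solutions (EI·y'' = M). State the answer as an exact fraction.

Load 1 — triangular load w₀=-6 kN/m (0→w₀ over full span):
  R_A = 3w₀L/20 = 3·(-6)·12/20 = -54/5 kN
  M_A = w₀L²/30 = (-6)·12²/30 = -144/5 kN·m
  R_B = 7w₀L/20 = 7·(-6)·12/20 = -126/5 kN
  M_B = -w₀L²/20 = -(-6)·12²/20 = 216/5 kN·m
Load 2 — applied couple M₀=19 kN·m at a=3 m (b=L-a=9):
  R_A = 6M₀ab/L³ = 6·19·3·9/12³ = 57/32 kN
  M_A = M₀b(2a-b)/L² = 19·9·(2·3-9)/12² = -57/16 kN·m
  R_B = -6M₀ab/L³ = -6·19·3·9/12³ = -57/32 kN
  M_B = M₀a(2b-a)/L² = 19·3·(2·9-3)/12² = 95/16 kN·m
Load 3 — point force P=14 kN at a=4 m (b=L-a=8):
  R_A = Pb²(3a+b)/L³ = 14·8²·(3·4+8)/12³ = 280/27 kN
  M_A = Pab²/L² = 14·4·8²/12² = 224/9 kN·m
  R_B = Pa²(a+3b)/L³ = 14·4²·(4+3·8)/12³ = 98/27 kN
  M_B = -Pa²b/L² = -14·4²·8/12² = -112/9 kN·m
Superposition: R_A = 5839/4320 kN, M_A = -5381/720 kN·m, R_B = -100879/4320 kN, M_B = 26419/720 kN·m

R_A = 5839/4320 kN, M_A = -5381/720 kN·m, R_B = -100879/4320 kN, M_B = 26419/720 kN·m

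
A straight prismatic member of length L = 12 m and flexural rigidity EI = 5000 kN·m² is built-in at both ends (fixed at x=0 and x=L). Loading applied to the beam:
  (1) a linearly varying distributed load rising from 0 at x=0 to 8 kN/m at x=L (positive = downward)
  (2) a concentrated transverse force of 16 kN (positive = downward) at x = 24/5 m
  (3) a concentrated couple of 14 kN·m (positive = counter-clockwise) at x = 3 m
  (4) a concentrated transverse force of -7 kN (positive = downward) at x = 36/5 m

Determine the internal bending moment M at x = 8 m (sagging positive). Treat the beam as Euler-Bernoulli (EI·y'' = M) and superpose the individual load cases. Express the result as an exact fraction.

Load 1 — triangular load w₀=8 kN/m (0→w₀ over full span):
  M_1 = 3w₀Lx/20 - w₀L²/30 - w₀x³/(6L) = 3·8·12·8/20 - 8·12²/30 - 8·8³/(6·12) = 896/45 kN·m
Load 2 — point force P=16 kN at a=24/5 m (b=L-a=36/5):
  M_2 = Pa²(a+3b)(L-x)/L³ - Pa²b/L²  [x>a] = 16·(24/5)²·((24/5)+3·(36/5))·(12-8)/12³ - 16·(24/5)²·(36/5)/12² = 512/125 kN·m
Load 3 — applied couple M₀=14 kN·m at a=3 m (b=L-a=9):
  M_3 = R_Ax - M_A - M₀  [x>a] with R_A=21/16, M_A=-21/8 = (21/16)·8 - (-21/8) - 14 = -7/8 kN·m
Load 4 — point force P=-7 kN at a=36/5 m (b=L-a=24/5):
  M_4 = Pa²(a+3b)(L-x)/L³ - Pa²b/L²  [x>a] = (-7)·(36/5)²·((36/5)+3·(24/5))·(12-8)/12³ - (-7)·(36/5)²·(24/5)/12² = -756/125 kN·m
Superposition: M = Σ M_i = 153757/9000 kN·m ≈ 17.084111 kN·m

M(8) = 153757/9000 kN·m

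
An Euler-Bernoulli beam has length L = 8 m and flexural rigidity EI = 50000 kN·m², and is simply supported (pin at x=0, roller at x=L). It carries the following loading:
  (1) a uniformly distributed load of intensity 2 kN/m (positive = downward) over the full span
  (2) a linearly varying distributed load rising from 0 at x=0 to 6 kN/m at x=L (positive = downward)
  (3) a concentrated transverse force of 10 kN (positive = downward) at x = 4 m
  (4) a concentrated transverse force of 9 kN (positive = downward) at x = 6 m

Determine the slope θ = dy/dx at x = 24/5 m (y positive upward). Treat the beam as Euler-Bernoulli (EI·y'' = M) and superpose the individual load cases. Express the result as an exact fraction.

Load 1 — uniform load w=2 kN/m over full span:
  θ_1 = -w(L³-6Lx²+4x³)/(24EI) = -2·(8³-6·8·(24/5)²+4·(24/5)³)/(24·50000) = 296/1171875 rad
Load 2 — triangular load w₀=6 kN/m (0→w₀ over full span):
  θ_2 = -w₀(7L⁴-30L²x²+15x⁴)/(360LEI) = -6·(7·8⁴-30·8²·(24/5)²+15·(24/5)⁴)/(360·8·50000) = 1856/5859375 rad
Load 3 — point force P=10 kN at a=4 m (b=L-a=4):
  θ_3 = -Pa(2L²-6Lx+3x²+a²)/(6LEI)  [x>a] = -10·4·(2·8²-6·8·(24/5)+3·(24/5)²+4²)/(6·8·50000) = 9/31250 rad
Load 4 — point force P=9 kN at a=6 m (b=L-a=2):
  θ_4 = -Pb(L²-b²-3x²)/(6LEI)  [x≤a] = -9·2·(8²-2²-3·(24/5)²)/(6·8·50000) = 171/2500000 rad
Superposition: θ = Σ θ_i = 57859/62500000 rad ≈ 0.000926 rad

θ(24/5) = 57859/62500000 rad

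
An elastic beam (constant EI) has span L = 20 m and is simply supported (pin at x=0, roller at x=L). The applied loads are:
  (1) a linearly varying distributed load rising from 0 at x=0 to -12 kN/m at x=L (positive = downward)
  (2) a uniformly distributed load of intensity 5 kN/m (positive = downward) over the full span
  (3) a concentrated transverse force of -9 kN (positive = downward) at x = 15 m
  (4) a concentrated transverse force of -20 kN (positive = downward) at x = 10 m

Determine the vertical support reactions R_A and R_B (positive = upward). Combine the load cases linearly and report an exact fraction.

Load 1 — triangular load w₀=-12 kN/m (0→w₀ over full span):
  R_A = w₀L/6 = (-12)·20/6 = -40 kN
  R_B = w₀L/3 = (-12)·20/3 = -80 kN
Load 2 — uniform load w=5 kN/m over full span:
  R_A = wL/2 = 5·20/2 = 50 kN
  R_B = wL/2 = 5·20/2 = 50 kN
Load 3 — point force P=-9 kN at a=15 m (b=L-a=5):
  R_A = Pb/L = (-9)·5/20 = -9/4 kN
  R_B = Pa/L = (-9)·15/20 = -27/4 kN
Load 4 — point force P=-20 kN at a=10 m (b=L-a=10):
  R_A = Pb/L = (-20)·10/20 = -10 kN
  R_B = Pa/L = (-20)·10/20 = -10 kN
Superposition: R_A = -9/4 kN, R_B = -187/4 kN

R_A = -9/4 kN, R_B = -187/4 kN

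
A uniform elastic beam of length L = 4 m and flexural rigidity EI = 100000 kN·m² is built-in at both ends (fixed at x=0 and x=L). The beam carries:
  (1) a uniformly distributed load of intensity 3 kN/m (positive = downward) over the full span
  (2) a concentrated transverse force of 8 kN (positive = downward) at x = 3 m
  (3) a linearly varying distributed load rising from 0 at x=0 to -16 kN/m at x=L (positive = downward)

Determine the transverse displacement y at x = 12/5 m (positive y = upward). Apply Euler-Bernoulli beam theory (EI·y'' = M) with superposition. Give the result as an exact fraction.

y(12/5) = 7143/390625000 m

Load 1 — uniform load w=3 kN/m over full span:
  y_1 = -wx²(L-x)²/(24EI) = -3·(12/5)²·(4-(12/5))²/(24·100000) = -36/1953125 m
Load 2 — point force P=8 kN at a=3 m (b=L-a=1):
  y_2 = -Pb²x²(3aL-(3a+b)x)/(6L³EI)  [x≤a] = -8·1²·(12/5)²·(3·3·4-(3·3+1)·(12/5))/(6·4³·100000) = -9/625000 m
Load 3 — triangular load w₀=-16 kN/m (0→w₀ over full span):
  y_3 = -w₀x²(L-x)²(x+2L)/(120LEI) = -(-16)·(12/5)²·(4-(12/5))²·((12/5)+2·4)/(120·4·100000) = 2496/48828125 m
Superposition: y = Σ y_i = 7143/390625000 m ≈ 0.000018 m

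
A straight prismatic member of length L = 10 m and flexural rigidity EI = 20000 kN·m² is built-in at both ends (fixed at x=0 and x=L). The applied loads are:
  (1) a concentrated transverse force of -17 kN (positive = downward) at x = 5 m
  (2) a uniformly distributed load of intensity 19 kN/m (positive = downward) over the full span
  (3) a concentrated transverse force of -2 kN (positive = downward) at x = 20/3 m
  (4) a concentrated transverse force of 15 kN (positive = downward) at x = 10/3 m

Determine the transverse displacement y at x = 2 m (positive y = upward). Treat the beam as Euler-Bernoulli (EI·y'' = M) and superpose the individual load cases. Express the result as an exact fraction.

Load 1 — point force P=-17 kN at a=5 m (b=L-a=5):
  y_1 = -Pb²x²(3aL-(3a+b)x)/(6L³EI)  [x≤a] = -(-17)·5²·2²·(3·5·10-(3·5+5)·2)/(6·10³·20000) = 187/120000 m
Load 2 — uniform load w=19 kN/m over full span:
  y_2 = -wx²(L-x)²/(24EI) = -19·2²·(10-2)²/(24·20000) = -19/1875 m
Load 3 — point force P=-2 kN at a=20/3 m (b=L-a=10/3):
  y_3 = -Pb²x²(3aL-(3a+b)x)/(6L³EI)  [x≤a] = -(-2)·(10/3)²·2²·(3·(20/3)·10-(3·(20/3)+(10/3))·2)/(6·10³·20000) = 23/202500 m
Load 4 — point force P=15 kN at a=10/3 m (b=L-a=20/3):
  y_4 = -Pb²x²(3aL-(3a+b)x)/(6L³EI)  [x≤a] = -15·(20/3)²·2²·(3·(10/3)·10-(3·(10/3)+(20/3))·2)/(6·10³·20000) = -1/675 m
Superposition: y = Σ y_i = -6443/648000 m ≈ -0.009943 m

y(2) = -6443/648000 m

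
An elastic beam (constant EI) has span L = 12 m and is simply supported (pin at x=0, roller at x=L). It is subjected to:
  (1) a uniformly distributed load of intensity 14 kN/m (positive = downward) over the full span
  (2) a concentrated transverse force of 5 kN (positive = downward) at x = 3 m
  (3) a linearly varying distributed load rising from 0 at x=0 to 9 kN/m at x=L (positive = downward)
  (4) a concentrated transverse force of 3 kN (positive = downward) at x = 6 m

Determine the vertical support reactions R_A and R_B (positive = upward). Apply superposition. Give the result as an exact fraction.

Load 1 — uniform load w=14 kN/m over full span:
  R_A = wL/2 = 14·12/2 = 84 kN
  R_B = wL/2 = 14·12/2 = 84 kN
Load 2 — point force P=5 kN at a=3 m (b=L-a=9):
  R_A = Pb/L = 5·9/12 = 15/4 kN
  R_B = Pa/L = 5·3/12 = 5/4 kN
Load 3 — triangular load w₀=9 kN/m (0→w₀ over full span):
  R_A = w₀L/6 = 9·12/6 = 18 kN
  R_B = w₀L/3 = 9·12/3 = 36 kN
Load 4 — point force P=3 kN at a=6 m (b=L-a=6):
  R_A = Pb/L = 3·6/12 = 3/2 kN
  R_B = Pa/L = 3·6/12 = 3/2 kN
Superposition: R_A = 429/4 kN, R_B = 491/4 kN

R_A = 429/4 kN, R_B = 491/4 kN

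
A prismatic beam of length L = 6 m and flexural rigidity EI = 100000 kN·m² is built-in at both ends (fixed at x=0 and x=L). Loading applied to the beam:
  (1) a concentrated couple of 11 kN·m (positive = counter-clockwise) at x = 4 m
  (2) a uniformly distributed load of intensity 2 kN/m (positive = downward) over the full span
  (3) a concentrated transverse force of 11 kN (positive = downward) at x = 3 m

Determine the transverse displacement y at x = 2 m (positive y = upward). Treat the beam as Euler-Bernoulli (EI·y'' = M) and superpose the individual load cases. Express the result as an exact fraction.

y(2) = -1003/5400000 m

Load 1 — applied couple M₀=11 kN·m at a=4 m (b=L-a=2):
  y_1 = (R_Ax³/6 - M_Ax²/2)/EI  [x≤a] with R_A=22/9, M_A=11/3 = ((22/9)·2³/6 - (11/3)·2²/2)/100000 = -11/270000 m
Load 2 — uniform load w=2 kN/m over full span:
  y_2 = -wx²(L-x)²/(24EI) = -2·2²·(6-2)²/(24·100000) = -1/18750 m
Load 3 — point force P=11 kN at a=3 m (b=L-a=3):
  y_3 = -Pb²x²(3aL-(3a+b)x)/(6L³EI)  [x≤a] = -11·3²·2²·(3·3·6-(3·3+3)·2)/(6·6³·100000) = -11/120000 m
Superposition: y = Σ y_i = -1003/5400000 m ≈ -0.000186 m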